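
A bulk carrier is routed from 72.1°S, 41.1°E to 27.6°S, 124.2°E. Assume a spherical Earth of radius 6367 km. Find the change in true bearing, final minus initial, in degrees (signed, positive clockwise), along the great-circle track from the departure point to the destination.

-72.4°

Initial bearing θ₁ = atan2(sin Δλ cos φ₂, cos φ₁ sin φ₂ − sin φ₁ cos φ₂ cos Δλ) = 92.67°
Final bearing θ₂ = (initial bearing from the destination back to the start) + 180° = 20.27°
Δθ = θ₂ − θ₁ = -72.4°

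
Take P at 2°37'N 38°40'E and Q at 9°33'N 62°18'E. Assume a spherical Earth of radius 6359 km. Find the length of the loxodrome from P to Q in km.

Rhumb course C = atan2(Δλ, Δψ) with Δψ = ln[tan(π/4+φ₂/2)/tan(π/4+φ₁/2)] = +0.1218, Δλ = +0.4125 → C = 73.55°
d = R·|Δφ| / |cos C| = 6359·0.12101 / 0.28314 = 2718 km

2718 km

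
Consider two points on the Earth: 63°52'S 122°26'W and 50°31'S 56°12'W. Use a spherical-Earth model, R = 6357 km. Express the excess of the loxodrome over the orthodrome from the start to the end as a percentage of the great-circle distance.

Great circle: σ = 0.6338 rad → d_gc = Rσ = 4029.1 km
Rhumb: Δφ = +0.2330, Δλ = +1.1560, Δψ = +0.4358, q = Δφ/Δψ = 0.5346 → d_rh = R√(Δφ²+q²Δλ²) = 4198.7 km
Excess = (4198.7 − 4029.1) / 4029.1 = 169.6 / 4029.1 = 4.21% ≈ 4.2%

4.2%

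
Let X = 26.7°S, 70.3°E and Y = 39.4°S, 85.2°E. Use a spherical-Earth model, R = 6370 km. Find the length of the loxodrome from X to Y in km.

1977 km

Rhumb course C = atan2(Δλ, Δψ) with Δψ = ln[tan(π/4+φ₂/2)/tan(π/4+φ₁/2)] = -0.2655, Δλ = +0.2601 → C = 135.59°
d = R·|Δφ| / |cos C| = 6370·0.22166 / 0.71433 = 1977 km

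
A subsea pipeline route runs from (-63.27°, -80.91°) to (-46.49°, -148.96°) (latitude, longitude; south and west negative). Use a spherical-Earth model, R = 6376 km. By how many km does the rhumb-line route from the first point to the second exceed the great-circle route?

Great circle: cos σ = sin φ₁ sin φ₂ + cos φ₁ cos φ₂ cos Δλ,  σ = 0.7021 rad → d_gc = 4476.4 km
Rhumb line: Δψ = +0.5186, q = Δφ/Δψ = 0.5648, d_rh = R√(Δφ²+q²Δλ²) = 4666.6 km
Excess = 4666.6 − 4476.4 = 190.2 ≈ 190 km

190 km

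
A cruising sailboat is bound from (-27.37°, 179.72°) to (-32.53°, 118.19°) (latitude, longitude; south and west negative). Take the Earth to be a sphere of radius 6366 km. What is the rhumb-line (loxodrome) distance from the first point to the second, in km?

5948 km

Δψ = ln[tan(π/4+φ₂/2)/tan(π/4+φ₁/2)] = -0.1040;  Δφ = -0.0901 rad,  Δλ = -1.0739 rad
q = Δφ/Δψ = 0.8660
d = R·√(Δφ² + q²Δλ²) = 6366·0.93432 = 5948 km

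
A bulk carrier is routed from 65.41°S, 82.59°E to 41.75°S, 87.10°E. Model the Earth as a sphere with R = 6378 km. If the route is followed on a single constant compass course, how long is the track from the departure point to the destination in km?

Rhumb course C = atan2(Δλ, Δψ) with Δψ = ln[tan(π/4+φ₂/2)/tan(π/4+φ₁/2)] = +0.7202, Δλ = +0.0787 → C = 6.24°
d = R·|Δφ| / |cos C| = 6378·0.41294 / 0.99408 = 2649 km

2649 km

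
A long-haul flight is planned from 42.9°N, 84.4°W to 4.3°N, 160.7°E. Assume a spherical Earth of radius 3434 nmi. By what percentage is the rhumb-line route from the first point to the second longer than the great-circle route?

Great circle: σ = 1.8302 rad → d_gc = Rσ = 6285.0 nmi
Rhumb: Δφ = -0.6737, Δλ = -2.0054, Δψ = -0.7553, q = Δφ/Δψ = 0.8919 → d_rh = R√(Δφ²+q²Δλ²) = 6563.4 nmi
Excess = (6563.4 − 6285.0) / 6285.0 = 278.4 / 6285.0 = 4.43% ≈ 4.4%

4.4%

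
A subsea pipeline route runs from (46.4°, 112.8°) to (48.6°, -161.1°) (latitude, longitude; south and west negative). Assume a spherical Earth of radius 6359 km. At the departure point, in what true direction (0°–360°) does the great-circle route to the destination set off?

53.7°

N = sin Δλ·cos φ₂ = +0.6598;  D = cos φ₁ sin φ₂ − sin φ₁ cos φ₂ cos Δλ = +0.4847
initial course = atan2(N, D) = 53.70°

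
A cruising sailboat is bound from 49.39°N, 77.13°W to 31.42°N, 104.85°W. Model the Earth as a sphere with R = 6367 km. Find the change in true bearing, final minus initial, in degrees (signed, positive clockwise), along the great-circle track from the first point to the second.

-18.4°

Initial bearing θ₁ = atan2(sin Δλ cos φ₂, cos φ₁ sin φ₂ − sin φ₁ cos φ₂ cos Δλ) = 239.46°
Final bearing θ₂ = (initial bearing from the destination back to the start) + 180° = 221.07°
Δθ = θ₂ − θ₁ = -18.4°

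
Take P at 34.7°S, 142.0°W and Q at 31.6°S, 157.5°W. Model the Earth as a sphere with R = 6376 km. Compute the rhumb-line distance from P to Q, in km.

1484 km

Rhumb course C = atan2(Δλ, Δψ) with Δψ = ln[tan(π/4+φ₂/2)/tan(π/4+φ₁/2)] = +0.0646, Δλ = -0.2705 → C = 283.44°
d = R·|Δφ| / |cos C| = 6376·0.05411 / 0.23239 = 1484 km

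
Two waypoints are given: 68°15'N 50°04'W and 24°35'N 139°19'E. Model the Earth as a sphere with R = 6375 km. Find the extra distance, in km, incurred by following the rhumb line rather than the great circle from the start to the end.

Great circle: cos σ = sin φ₁ sin φ₂ + cos φ₁ cos φ₂ cos Δλ,  σ = 1.5168 rad → d_gc = 9669.8 km
Rhumb line: Δψ = -1.2068, q = Δφ/Δψ = 0.6315, d_rh = R√(Δφ²+q²Δλ²) = 12935.9 km
Excess = 12935.9 − 9669.8 = 3266.1 ≈ 3266 km

3266 km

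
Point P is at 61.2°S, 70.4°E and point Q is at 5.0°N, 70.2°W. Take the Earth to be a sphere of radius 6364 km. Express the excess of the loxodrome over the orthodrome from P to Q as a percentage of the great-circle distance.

11.8%

Great circle: σ = 2.0345 rad → d_gc = Rσ = 12947.3 km
Rhumb: Δφ = +1.1554, Δλ = -2.4539, Δψ = +1.4470, q = Δφ/Δψ = 0.7985 → d_rh = R√(Δφ²+q²Δλ²) = 14476.2 km
Excess = (14476.2 − 12947.3) / 12947.3 = 1528.9 / 12947.3 = 11.81% ≈ 11.8%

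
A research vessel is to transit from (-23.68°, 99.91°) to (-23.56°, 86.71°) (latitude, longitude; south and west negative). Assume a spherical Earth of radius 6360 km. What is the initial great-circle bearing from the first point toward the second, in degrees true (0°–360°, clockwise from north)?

N = sin Δλ·cos φ₂ = -0.2093;  D = cos φ₁ sin φ₂ − sin φ₁ cos φ₂ cos Δλ = -0.0076
initial course = atan2(N, D) = 267.91°

267.9°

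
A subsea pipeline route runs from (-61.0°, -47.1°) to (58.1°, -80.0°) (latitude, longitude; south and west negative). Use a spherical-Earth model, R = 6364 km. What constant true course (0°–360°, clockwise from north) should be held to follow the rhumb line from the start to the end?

347.6°

Δψ = ln[tan(π/4+φ₂/2)/tan(π/4+φ₁/2)] = +2.6049
Δλ = -0.5742 rad (taken the short way round)
course = atan2(Δλ, Δψ) = 347.57°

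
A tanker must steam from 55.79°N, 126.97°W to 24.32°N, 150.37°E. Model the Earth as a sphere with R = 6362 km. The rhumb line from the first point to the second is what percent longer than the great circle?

Great circle: σ = 1.1527 rad → d_gc = Rσ = 7333.4 km
Rhumb: Δφ = -0.5493, Δλ = -1.4427, Δψ = -0.7407, q = Δφ/Δψ = 0.7415 → d_rh = R√(Δφ²+q²Δλ²) = 7650.7 km
Excess = (7650.7 − 7333.4) / 7333.4 = 317.3 / 7333.4 = 4.33% ≈ 4.3%

4.3%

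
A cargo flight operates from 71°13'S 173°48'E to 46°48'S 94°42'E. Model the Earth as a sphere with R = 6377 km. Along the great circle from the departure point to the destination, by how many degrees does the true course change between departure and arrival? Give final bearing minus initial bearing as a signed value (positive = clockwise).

+71.8°

Initial bearing θ₁ = atan2(sin Δλ cos φ₂, cos φ₁ sin φ₂ − sin φ₁ cos φ₂ cos Δλ) = 260.53°
Final bearing θ₂ = (initial bearing from the destination back to the start) + 180° = 332.36°
Δθ = θ₂ − θ₁ = +71.8°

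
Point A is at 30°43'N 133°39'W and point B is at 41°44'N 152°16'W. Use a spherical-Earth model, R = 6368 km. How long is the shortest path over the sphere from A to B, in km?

2063 km

Haversine: a = sin²(Δφ/2)+cos φ₁ cos φ₂ sin²(Δλ/2) = 0.02600;  σ = 2·atan2(√a,√(1−a))
σ = 18.558° → d = Rσ = 6368·0.32390 = 2063 km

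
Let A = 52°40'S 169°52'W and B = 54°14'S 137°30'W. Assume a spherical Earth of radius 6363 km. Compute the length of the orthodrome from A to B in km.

Haversine: a = sin²(Δφ/2)+cos φ₁ cos φ₂ sin²(Δλ/2) = 0.02772;  σ = 2·atan2(√a,√(1−a))
σ = 19.169° → d = Rσ = 6363·0.33455 = 2129 km

2129 km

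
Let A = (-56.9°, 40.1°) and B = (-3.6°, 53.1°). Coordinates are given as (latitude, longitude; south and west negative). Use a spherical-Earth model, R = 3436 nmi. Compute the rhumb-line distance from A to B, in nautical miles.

3258 nmi

Δψ = ln[tan(π/4+φ₂/2)/tan(π/4+φ₁/2)] = +1.1506;  Δφ = +0.9303 rad,  Δλ = +0.2269 rad
q = Δφ/Δψ = 0.8085
d = R·√(Δφ² + q²Δλ²) = 3436·0.94817 = 3258 nmi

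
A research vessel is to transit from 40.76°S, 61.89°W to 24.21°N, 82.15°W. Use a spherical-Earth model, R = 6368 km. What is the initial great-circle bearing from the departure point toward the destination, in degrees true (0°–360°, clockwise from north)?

340.0°

N = sin Δλ·cos φ₂ = -0.3158;  D = cos φ₁ sin φ₂ − sin φ₁ cos φ₂ cos Δλ = +0.8692
initial course = atan2(N, D) = 340.03°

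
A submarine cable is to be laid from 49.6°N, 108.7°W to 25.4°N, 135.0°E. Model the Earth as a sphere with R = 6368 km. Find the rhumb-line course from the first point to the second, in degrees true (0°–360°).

255.1°

Meridional parts: M(φ₁)=+0.9999, M(φ₂)=+0.4586 → ΔM = -0.5413;  Δλ = -2.0298 rad
tan C = Δλ / ΔM = +3.7501 → C = 255.07°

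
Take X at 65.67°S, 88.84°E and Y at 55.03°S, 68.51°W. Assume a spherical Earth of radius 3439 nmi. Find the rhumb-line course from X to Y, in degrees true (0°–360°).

Meridional parts: M(φ₁)=-1.5345, M(φ₂)=-1.1551 → ΔM = +0.3793;  Δλ = -2.7463 rad
tan C = Δλ / ΔM = -7.2398 → C = 277.86°

277.9°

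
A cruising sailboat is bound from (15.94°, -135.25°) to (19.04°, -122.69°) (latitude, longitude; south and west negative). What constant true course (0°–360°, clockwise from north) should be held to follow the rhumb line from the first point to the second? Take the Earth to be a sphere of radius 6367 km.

75.5°

Δψ = ln[tan(π/4+φ₂/2)/tan(π/4+φ₁/2)] = +0.0567
Δλ = +0.2192 rad (taken the short way round)
course = atan2(Δλ, Δψ) = 75.49°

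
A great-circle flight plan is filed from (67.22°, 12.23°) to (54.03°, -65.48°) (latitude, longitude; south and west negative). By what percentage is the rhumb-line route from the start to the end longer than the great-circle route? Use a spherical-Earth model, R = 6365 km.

Great circle: σ = 0.6524 rad → d_gc = Rσ = 4152.8 km
Rhumb: Δφ = -0.2302, Δλ = -1.3563, Δψ = -0.4771, q = Δφ/Δψ = 0.4825 → d_rh = R√(Δφ²+q²Δλ²) = 4415.5 km
Excess = (4415.5 − 4152.8) / 4152.8 = 262.7 / 4152.8 = 6.33% ≈ 6.3%

6.3%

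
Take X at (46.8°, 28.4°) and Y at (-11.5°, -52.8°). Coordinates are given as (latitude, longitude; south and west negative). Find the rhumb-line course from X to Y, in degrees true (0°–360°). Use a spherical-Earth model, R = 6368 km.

Meridional parts: M(φ₁)=+0.9265, M(φ₂)=-0.2021 → ΔM = -1.1286;  Δλ = -1.4172 rad
tan C = Δλ / ΔM = +1.2557 → C = 231.47°

231.5°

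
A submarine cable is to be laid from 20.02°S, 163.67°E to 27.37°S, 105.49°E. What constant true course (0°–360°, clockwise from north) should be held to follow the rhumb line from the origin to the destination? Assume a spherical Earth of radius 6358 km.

Δψ = ln[tan(π/4+φ₂/2)/tan(π/4+φ₁/2)] = -0.1402
Δλ = -1.0154 rad (taken the short way round)
course = atan2(Δλ, Δψ) = 262.14°

262.1°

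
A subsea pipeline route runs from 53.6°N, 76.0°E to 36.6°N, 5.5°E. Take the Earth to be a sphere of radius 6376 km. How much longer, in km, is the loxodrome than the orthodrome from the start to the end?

Great circle: cos σ = sin φ₁ sin φ₂ + cos φ₁ cos φ₂ cos Δλ,  σ = 0.8777 rad → d_gc = 5596.2 km
Rhumb line: Δψ = -0.4251, q = Δφ/Δψ = 0.6980, d_rh = R√(Δφ²+q²Δλ²) = 5793.6 km
Excess = 5793.6 − 5596.2 = 197.4 ≈ 197 km

197 km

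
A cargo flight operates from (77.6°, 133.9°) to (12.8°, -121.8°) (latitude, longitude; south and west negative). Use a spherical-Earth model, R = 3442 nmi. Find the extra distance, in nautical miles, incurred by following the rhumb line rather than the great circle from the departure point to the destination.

433 nmi

Great circle: cos σ = sin φ₁ sin φ₂ + cos φ₁ cos φ₂ cos Δλ,  σ = 1.4054 rad → d_gc = 4837.3 nmi
Rhumb line: Δψ = -1.9945, q = Δφ/Δψ = 0.5671, d_rh = R√(Δφ²+q²Δλ²) = 5270.5 nmi
Excess = 5270.5 − 4837.3 = 433.2 ≈ 433 nmi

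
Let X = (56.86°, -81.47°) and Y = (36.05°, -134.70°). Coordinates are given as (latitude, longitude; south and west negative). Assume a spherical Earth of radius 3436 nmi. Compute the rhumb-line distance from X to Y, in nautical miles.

Rhumb course C = atan2(Δλ, Δψ) with Δψ = ln[tan(π/4+φ₂/2)/tan(π/4+φ₁/2)] = -0.5368, Δλ = -0.9290 → C = 239.98°
d = R·|Δφ| / |cos C| = 3436·0.36320 / 0.50032 = 2494 nmi

2494 nmi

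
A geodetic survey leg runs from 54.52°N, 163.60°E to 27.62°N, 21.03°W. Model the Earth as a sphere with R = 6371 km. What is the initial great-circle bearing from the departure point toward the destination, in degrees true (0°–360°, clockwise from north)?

4.1°

N = sin Δλ·cos φ₂ = +0.0715;  D = cos φ₁ sin φ₂ − sin φ₁ cos φ₂ cos Δλ = +0.9883
initial course = atan2(N, D) = 4.14°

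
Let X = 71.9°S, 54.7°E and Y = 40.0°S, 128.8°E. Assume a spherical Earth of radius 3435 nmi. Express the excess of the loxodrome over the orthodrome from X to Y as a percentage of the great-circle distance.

5.2%

Great circle: σ = 0.8282 rad → d_gc = Rσ = 2845.0 nmi
Rhumb: Δφ = +0.5568, Δλ = +1.2933, Δψ = +1.0742, q = Δφ/Δψ = 0.5183 → d_rh = R√(Δφ²+q²Δλ²) = 2993.2 nmi
Excess = (2993.2 − 2845.0) / 2845.0 = 148.2 / 2845.0 = 5.21% ≈ 5.2%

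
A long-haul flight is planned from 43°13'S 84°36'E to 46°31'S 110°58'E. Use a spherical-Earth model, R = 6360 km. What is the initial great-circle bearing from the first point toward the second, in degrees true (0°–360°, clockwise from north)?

109.2°

θ = atan2( sin Δλ·cos φ₂ ,  cos φ₁ sin φ₂ − sin φ₁ cos φ₂ cos Δλ )
  = atan2(+0.3056, -0.1066) = 109.23°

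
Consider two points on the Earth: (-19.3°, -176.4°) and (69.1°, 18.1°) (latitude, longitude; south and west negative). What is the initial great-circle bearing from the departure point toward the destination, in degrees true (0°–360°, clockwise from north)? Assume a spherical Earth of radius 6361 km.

353.4°

θ = atan2( sin Δλ·cos φ₂ ,  cos φ₁ sin φ₂ − sin φ₁ cos φ₂ cos Δλ )
  = atan2(-0.0893, +0.7676) = 353.36°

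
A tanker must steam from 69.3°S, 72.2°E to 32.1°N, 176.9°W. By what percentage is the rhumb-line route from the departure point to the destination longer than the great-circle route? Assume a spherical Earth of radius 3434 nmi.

Great circle: σ = 2.2192 rad → d_gc = Rσ = 7620.7 nmi
Rhumb: Δφ = +1.7698, Δλ = +1.9356, Δψ = +2.2924, q = Δφ/Δψ = 0.7720 → d_rh = R√(Δφ²+q²Δλ²) = 7954.0 nmi
Excess = (7954.0 − 7620.7) / 7620.7 = 333.3 / 7620.7 = 4.37% ≈ 4.4%

4.4%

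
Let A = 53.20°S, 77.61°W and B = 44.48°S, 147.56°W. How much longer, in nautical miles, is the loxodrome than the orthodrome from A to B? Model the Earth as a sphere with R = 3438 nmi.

104 nmi

Great circle: cos σ = sin φ₁ sin φ₂ + cos φ₁ cos φ₂ cos Δλ,  σ = 0.7847 rad → d_gc = 2697.9 nmi
Rhumb line: Δψ = +0.2321, q = Δφ/Δψ = 0.6559, d_rh = R√(Δφ²+q²Δλ²) = 2802.1 nmi
Excess = 2802.1 − 2697.9 = 104.2 ≈ 104 nmi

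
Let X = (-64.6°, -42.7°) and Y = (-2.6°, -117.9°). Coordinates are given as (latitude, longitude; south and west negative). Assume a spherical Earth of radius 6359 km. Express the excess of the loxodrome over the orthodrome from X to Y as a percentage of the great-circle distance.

3.0%

Great circle: σ = 1.4198 rad → d_gc = Rσ = 9028.4 km
Rhumb: Δφ = +1.0821, Δλ = -1.3125, Δψ = +1.4447, q = Δφ/Δψ = 0.7490 → d_rh = R√(Δφ²+q²Δλ²) = 9296.8 km
Excess = (9296.8 − 9028.4) / 9028.4 = 268.4 / 9028.4 = 2.97% ≈ 3.0%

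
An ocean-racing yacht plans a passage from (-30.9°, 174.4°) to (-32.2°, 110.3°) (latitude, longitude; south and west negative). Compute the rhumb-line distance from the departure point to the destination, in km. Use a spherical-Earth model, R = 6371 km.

Δψ = ln[tan(π/4+φ₂/2)/tan(π/4+φ₁/2)] = -0.0266;  Δφ = -0.0227 rad,  Δλ = -1.1188 rad
q = Δφ/Δψ = 0.8522
d = R·√(Δφ² + q²Δλ²) = 6371·0.95362 = 6076 km

6076 km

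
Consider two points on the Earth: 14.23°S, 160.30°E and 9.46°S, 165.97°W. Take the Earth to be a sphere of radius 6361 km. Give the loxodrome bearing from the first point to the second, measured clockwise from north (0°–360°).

81.8°

Meridional parts: M(φ₁)=-0.2510, M(φ₂)=-0.1659 → ΔM = +0.0851;  Δλ = +0.5887 rad
tan C = Δλ / ΔM = +6.9185 → C = 81.78°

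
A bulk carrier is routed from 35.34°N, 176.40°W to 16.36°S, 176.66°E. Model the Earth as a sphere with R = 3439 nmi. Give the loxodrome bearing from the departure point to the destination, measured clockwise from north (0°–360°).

Δψ = ln[tan(π/4+φ₂/2)/tan(π/4+φ₁/2)] = -0.9496
Δλ = -0.1211 rad (taken the short way round)
course = atan2(Δλ, Δψ) = 187.27°

187.3°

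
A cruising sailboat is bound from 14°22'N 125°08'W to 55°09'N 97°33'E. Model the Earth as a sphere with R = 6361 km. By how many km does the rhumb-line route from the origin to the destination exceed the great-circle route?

Great circle: cos σ = sin φ₁ sin φ₂ + cos φ₁ cos φ₂ cos Δλ,  σ = 1.7755 rad → d_gc = 11294.1 km
Rhumb line: Δψ = +0.9054, q = Δφ/Δψ = 0.7862, d_rh = R√(Δφ²+q²Δλ²) = 12812.0 km
Excess = 12812.0 − 11294.1 = 1517.9 ≈ 1518 km

1518 km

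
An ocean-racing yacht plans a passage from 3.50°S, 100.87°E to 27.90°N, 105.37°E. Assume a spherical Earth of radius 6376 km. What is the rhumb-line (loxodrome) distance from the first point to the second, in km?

Δψ = ln[tan(π/4+φ₂/2)/tan(π/4+φ₁/2)] = +0.5685;  Δφ = +0.5480 rad,  Δλ = +0.0785 rad
q = Δφ/Δψ = 0.9639
d = R·√(Δφ² + q²Δλ²) = 6376·0.55324 = 3527 km

3527 km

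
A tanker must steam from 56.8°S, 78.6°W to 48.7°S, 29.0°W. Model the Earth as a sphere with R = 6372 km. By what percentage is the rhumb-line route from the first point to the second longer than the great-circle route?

2.1%

Great circle: σ = 0.5299 rad → d_gc = Rσ = 3376.5 km
Rhumb: Δφ = +0.1414, Δλ = +0.8657, Δψ = +0.2344, q = Δφ/Δψ = 0.6030 → d_rh = R√(Δφ²+q²Δλ²) = 3446.3 km
Excess = (3446.3 − 3376.5) / 3376.5 = 69.8 / 3376.5 = 2.07% ≈ 2.1%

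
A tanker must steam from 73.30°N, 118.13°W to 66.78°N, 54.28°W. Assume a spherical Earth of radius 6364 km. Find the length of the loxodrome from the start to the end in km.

Rhumb course C = atan2(Δλ, Δψ) with Δψ = ln[tan(π/4+φ₂/2)/tan(π/4+φ₁/2)] = -0.3363, Δλ = +1.1144 → C = 106.79°
d = R·|Δφ| / |cos C| = 6364·0.11380 / 0.28892 = 2507 km

2507 km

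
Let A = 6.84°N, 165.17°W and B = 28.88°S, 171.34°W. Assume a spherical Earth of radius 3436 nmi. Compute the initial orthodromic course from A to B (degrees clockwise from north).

189.2°

θ = atan2( sin Δλ·cos φ₂ ,  cos φ₁ sin φ₂ − sin φ₁ cos φ₂ cos Δλ )
  = atan2(-0.0941, -0.5832) = 189.17°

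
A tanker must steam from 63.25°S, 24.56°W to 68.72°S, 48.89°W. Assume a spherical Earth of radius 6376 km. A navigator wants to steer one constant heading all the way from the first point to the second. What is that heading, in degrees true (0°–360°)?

Meridional parts: M(φ₁)=-1.4364, M(φ₂)=-1.6720 → ΔM = -0.2356;  Δλ = -0.4246 rad
tan C = Δλ / ΔM = +1.8025 → C = 240.98°

241.0°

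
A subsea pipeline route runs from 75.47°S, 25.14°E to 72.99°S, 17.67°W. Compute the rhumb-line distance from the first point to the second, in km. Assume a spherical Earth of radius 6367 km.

1319 km

Rhumb course C = atan2(Δλ, Δψ) with Δψ = ln[tan(π/4+φ₂/2)/tan(π/4+φ₁/2)] = +0.1596, Δλ = -0.7472 → C = 282.06°
d = R·|Δφ| / |cos C| = 6367·0.04328 / 0.20888 = 1319 km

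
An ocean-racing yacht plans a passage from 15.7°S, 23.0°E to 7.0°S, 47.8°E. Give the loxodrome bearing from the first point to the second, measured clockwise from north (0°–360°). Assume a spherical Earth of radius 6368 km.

70.3°

Δψ = ln[tan(π/4+φ₂/2)/tan(π/4+φ₁/2)] = +0.1550
Δλ = +0.4328 rad (taken the short way round)
course = atan2(Δλ, Δψ) = 70.29°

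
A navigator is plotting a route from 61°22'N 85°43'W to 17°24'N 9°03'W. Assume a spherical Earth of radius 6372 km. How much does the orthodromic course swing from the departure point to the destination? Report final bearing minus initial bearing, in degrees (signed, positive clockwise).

+56.8°

At departure: θ₁ = atan2(sin Δλ cos φ₂, cos φ₁ sin φ₂ − sin φ₁ cos φ₂ cos Δλ) = 93.07°
At arrival: θ₂ = atan2(sin Δλ cos φ₁, −cos φ₂ sin φ₁ + sin φ₂ cos φ₁ cos Δλ) = 149.90°
Δθ = θ₂ − θ₁ = +56.8°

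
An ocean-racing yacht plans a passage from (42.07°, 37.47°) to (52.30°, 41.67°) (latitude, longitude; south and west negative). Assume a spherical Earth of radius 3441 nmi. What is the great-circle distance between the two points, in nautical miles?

638 nmi

Haversine: a = sin²(Δφ/2)+cos φ₁ cos φ₂ sin²(Δλ/2) = 0.00856;  σ = 2·atan2(√a,√(1−a))
σ = 10.616° → d = Rσ = 3441·0.18529 = 638 nmi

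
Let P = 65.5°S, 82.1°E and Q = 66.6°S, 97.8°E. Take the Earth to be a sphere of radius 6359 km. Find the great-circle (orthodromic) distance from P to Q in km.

716 km

cos σ = sin φ₁ sin φ₂ + cos φ₁ cos φ₂ cos Δλ
      = sin(-65.50°)sin(-66.60°) + cos(-65.50°)cos(-66.60°)cos(15.70°) = 0.9937
σ = 6.449° → d = Rσ = 6359·0.11257 = 716 km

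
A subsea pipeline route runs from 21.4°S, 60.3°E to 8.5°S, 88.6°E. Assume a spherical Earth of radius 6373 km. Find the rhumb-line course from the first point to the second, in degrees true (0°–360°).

64.7°

Meridional parts: M(φ₁)=-0.3825, M(φ₂)=-0.1489 → ΔM = +0.2336;  Δλ = +0.4939 rad
tan C = Δλ / ΔM = +2.1144 → C = 64.69°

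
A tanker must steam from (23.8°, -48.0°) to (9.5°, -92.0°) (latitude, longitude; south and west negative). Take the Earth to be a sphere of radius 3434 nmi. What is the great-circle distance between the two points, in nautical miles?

2655 nmi

cos σ = sin φ₁ sin φ₂ + cos φ₁ cos φ₂ cos Δλ
      = sin(23.80°)sin(9.50°) + cos(23.80°)cos(9.50°)cos(-44.00°) = 0.7157
σ = 44.296° → d = Rσ = 3434·0.77311 = 2655 nmi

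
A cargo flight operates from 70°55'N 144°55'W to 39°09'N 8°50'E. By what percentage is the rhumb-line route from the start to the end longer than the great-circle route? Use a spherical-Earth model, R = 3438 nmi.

28.7%

Great circle: σ = 1.1926 rad → d_gc = Rσ = 4100.1 nmi
Rhumb: Δφ = -0.5544, Δλ = +2.6834, Δψ = -1.0396, q = Δφ/Δψ = 0.5333 → d_rh = R√(Δφ²+q²Δλ²) = 5276.5 nmi
Excess = (5276.5 − 4100.1) / 4100.1 = 1176.4 / 4100.1 = 28.69% ≈ 28.7%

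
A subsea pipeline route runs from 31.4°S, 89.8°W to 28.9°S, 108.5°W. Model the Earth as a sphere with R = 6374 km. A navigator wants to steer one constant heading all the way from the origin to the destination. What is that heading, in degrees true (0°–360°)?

Meridional parts: M(φ₁)=-0.5777, M(φ₂)=-0.5273 → ΔM = +0.0505;  Δλ = -0.3264 rad
tan C = Δλ / ΔM = -6.4672 → C = 278.79°

278.8°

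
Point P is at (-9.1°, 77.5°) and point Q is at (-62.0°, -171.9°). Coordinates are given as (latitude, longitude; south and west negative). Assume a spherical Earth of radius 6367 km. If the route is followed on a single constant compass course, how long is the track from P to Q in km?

Δψ = ln[tan(π/4+φ₂/2)/tan(π/4+φ₁/2)] = -1.2295;  Δφ = -0.9233 rad,  Δλ = +1.9303 rad
q = Δφ/Δψ = 0.7509
d = R·√(Δφ² + q²Δλ²) = 6367·1.71864 = 10943 km

10943 km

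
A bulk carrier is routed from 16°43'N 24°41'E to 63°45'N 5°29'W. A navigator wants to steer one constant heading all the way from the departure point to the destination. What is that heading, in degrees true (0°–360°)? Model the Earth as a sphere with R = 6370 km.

335.6°

Meridional parts: M(φ₁)=+0.2960, M(φ₂)=+1.4560 → ΔM = +1.1600;  Δλ = -0.5265 rad
tan C = Δλ / ΔM = -0.4539 → C = 335.59°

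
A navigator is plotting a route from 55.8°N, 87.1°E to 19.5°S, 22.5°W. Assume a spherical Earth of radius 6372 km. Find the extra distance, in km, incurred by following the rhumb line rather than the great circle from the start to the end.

Great circle: cos σ = sin φ₁ sin φ₂ + cos φ₁ cos φ₂ cos Δλ,  σ = 2.0418 rad → d_gc = 13010.6 km
Rhumb line: Δψ = -1.5259, q = Δφ/Δψ = 0.8613, d_rh = R√(Δφ²+q²Δλ²) = 13428.9 km
Excess = 13428.9 − 13010.6 = 418.3 ≈ 418 km

418 km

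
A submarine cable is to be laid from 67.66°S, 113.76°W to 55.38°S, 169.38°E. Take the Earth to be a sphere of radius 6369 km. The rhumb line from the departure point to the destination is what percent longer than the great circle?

Great circle: σ = 0.6262 rad → d_gc = Rσ = 3988.2 km
Rhumb: Δφ = +0.2143, Δλ = -1.3415, Δψ = +0.4564, q = Δφ/Δψ = 0.4696 → d_rh = R√(Δφ²+q²Δλ²) = 4238.4 km
Excess = (4238.4 − 3988.2) / 3988.2 = 250.2 / 3988.2 = 6.27% ≈ 6.3%

6.3%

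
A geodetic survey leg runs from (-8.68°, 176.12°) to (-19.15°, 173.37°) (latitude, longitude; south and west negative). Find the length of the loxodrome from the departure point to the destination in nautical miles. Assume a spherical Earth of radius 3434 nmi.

Δψ = ln[tan(π/4+φ₂/2)/tan(π/4+φ₁/2)] = -0.1886;  Δφ = -0.1827 rad,  Δλ = -0.0480 rad
q = Δφ/Δψ = 0.9691
d = R·√(Δφ² + q²Δλ²) = 3434·0.18856 = 648 nmi

648 nmi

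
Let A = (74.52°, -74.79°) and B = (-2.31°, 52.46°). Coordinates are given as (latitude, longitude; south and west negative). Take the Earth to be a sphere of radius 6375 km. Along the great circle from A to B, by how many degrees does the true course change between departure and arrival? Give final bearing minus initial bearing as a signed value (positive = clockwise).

At departure: θ₁ = atan2(sin Δλ cos φ₂, cos φ₁ sin φ₂ − sin φ₁ cos φ₂ cos Δλ) = 54.27°
At arrival: θ₂ = atan2(sin Δλ cos φ₁, −cos φ₂ sin φ₁ + sin φ₂ cos φ₁ cos Δλ) = 167.48°
Δθ = θ₂ − θ₁ = +113.2°

+113.2°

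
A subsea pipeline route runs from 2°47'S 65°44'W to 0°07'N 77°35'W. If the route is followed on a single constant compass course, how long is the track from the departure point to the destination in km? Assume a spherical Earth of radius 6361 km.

Δψ = ln[tan(π/4+φ₂/2)/tan(π/4+φ₁/2)] = +0.0506;  Δφ = +0.0506 rad,  Δλ = -0.2068 rad
q = Δφ/Δψ = 0.9996
d = R·√(Δφ² + q²Δλ²) = 6361·0.21285 = 1354 km

1354 km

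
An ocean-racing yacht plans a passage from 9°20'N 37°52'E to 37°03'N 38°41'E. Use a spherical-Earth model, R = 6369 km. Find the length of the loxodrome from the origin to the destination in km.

Rhumb course C = atan2(Δλ, Δψ) with Δψ = ln[tan(π/4+φ₂/2)/tan(π/4+φ₁/2)] = +0.5335, Δλ = +0.0143 → C = 1.53°
d = R·|Δφ| / |cos C| = 6369·0.48375 / 0.99964 = 3082 km

3082 km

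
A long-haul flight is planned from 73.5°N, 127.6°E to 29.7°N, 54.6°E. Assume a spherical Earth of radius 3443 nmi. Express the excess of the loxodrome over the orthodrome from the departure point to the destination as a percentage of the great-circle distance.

4.6%

Great circle: σ = 0.9918 rad → d_gc = Rσ = 3414.8 nmi
Rhumb: Δφ = -0.7645, Δλ = -1.2741, Δψ = -1.3878, q = Δφ/Δψ = 0.5508 → d_rh = R√(Δφ²+q²Δλ²) = 3573.0 nmi
Excess = (3573.0 − 3414.8) / 3414.8 = 158.2 / 3414.8 = 4.63% ≈ 4.6%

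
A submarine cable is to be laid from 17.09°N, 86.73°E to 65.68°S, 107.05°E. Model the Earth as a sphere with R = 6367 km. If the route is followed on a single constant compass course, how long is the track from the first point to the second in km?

9368 km

Rhumb course C = atan2(Δλ, Δψ) with Δψ = ln[tan(π/4+φ₂/2)/tan(π/4+φ₁/2)] = -1.8377, Δλ = +0.3547 → C = 169.08°
d = R·|Δφ| / |cos C| = 6367·1.44461 / 0.98188 = 9368 km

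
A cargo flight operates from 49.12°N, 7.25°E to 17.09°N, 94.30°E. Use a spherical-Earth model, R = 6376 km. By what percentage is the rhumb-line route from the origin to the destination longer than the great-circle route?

Great circle: σ = 1.3136 rad → d_gc = Rσ = 8375.4 km
Rhumb: Δφ = -0.5590, Δλ = +1.5193, Δψ = -0.6842, q = Δφ/Δψ = 0.8171 → d_rh = R√(Δφ²+q²Δλ²) = 8680.4 km
Excess = (8680.4 − 8375.4) / 8375.4 = 305.0 / 8375.4 = 3.64% ≈ 3.6%

3.6%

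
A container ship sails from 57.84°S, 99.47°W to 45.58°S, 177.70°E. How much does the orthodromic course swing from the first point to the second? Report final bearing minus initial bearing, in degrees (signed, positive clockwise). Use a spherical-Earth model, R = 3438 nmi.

+69.7°

At departure: θ₁ = atan2(sin Δλ cos φ₂, cos φ₁ sin φ₂ − sin φ₁ cos φ₂ cos Δλ) = 246.20°
At arrival: θ₂ = atan2(sin Δλ cos φ₁, −cos φ₂ sin φ₁ + sin φ₂ cos φ₁ cos Δλ) = 315.90°
Δθ = θ₂ − θ₁ = +69.7°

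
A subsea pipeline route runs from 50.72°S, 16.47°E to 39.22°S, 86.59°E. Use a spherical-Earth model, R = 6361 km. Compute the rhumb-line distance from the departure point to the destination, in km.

Rhumb course C = atan2(Δλ, Δψ) with Δψ = ln[tan(π/4+φ₂/2)/tan(π/4+φ₁/2)] = +0.2851, Δλ = +1.2238 → C = 76.88°
d = R·|Δφ| / |cos C| = 6361·0.20071 / 0.22692 = 5626 km

5626 km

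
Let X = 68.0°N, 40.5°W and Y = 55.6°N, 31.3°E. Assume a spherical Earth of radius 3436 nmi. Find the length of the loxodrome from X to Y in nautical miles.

2136 nmi

Δψ = ln[tan(π/4+φ₂/2)/tan(π/4+φ₁/2)] = -0.4653;  Δφ = -0.2164 rad,  Δλ = +1.2531 rad
q = Δφ/Δψ = 0.4651
d = R·√(Δφ² + q²Δλ²) = 3436·0.62174 = 2136 nmi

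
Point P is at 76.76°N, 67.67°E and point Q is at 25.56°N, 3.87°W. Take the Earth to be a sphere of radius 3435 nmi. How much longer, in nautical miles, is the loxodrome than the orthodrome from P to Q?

160 nmi

Great circle: cos σ = sin φ₁ sin φ₂ + cos φ₁ cos φ₂ cos Δλ,  σ = 1.0640 rad → d_gc = 3654.7 nmi
Rhumb line: Δψ = -1.6920, q = Δφ/Δψ = 0.5281, d_rh = R√(Δφ²+q²Δλ²) = 3814.9 nmi
Excess = 3814.9 − 3654.7 = 160.2 ≈ 160 nmi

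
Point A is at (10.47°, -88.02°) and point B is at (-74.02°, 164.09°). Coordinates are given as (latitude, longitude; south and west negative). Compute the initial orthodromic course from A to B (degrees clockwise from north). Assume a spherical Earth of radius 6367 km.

195.7°

θ = atan2( sin Δλ·cos φ₂ ,  cos φ₁ sin φ₂ − sin φ₁ cos φ₂ cos Δλ )
  = atan2(-0.2620, -0.9300) = 195.73°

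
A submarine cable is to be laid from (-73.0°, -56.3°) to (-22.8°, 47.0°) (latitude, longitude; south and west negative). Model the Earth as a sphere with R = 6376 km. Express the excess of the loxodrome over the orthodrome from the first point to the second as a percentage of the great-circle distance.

9.3%

Great circle: σ = 1.2571 rad → d_gc = Rσ = 8015.3 km
Rhumb: Δφ = +0.8762, Δλ = +1.8029, Δψ = +1.4919, q = Δφ/Δψ = 0.5873 → d_rh = R√(Δφ²+q²Δλ²) = 8762.6 km
Excess = (8762.6 − 8015.3) / 8015.3 = 747.3 / 8015.3 = 9.32% ≈ 9.3%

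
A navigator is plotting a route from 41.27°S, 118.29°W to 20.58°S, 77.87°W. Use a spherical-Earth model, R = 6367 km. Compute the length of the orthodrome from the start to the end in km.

4430 km

cos σ = sin φ₁ sin φ₂ + cos φ₁ cos φ₂ cos Δλ
      = sin(-41.27°)sin(-20.58°) + cos(-41.27°)cos(-20.58°)cos(40.42°) = 0.7676
σ = 39.865° → d = Rσ = 6367·0.69578 = 4430 km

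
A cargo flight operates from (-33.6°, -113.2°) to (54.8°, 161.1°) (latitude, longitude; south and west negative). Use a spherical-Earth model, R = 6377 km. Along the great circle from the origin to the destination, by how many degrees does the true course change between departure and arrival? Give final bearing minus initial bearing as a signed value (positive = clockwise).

-26.8°

At departure: θ₁ = atan2(sin Δλ cos φ₂, cos φ₁ sin φ₂ − sin φ₁ cos φ₂ cos Δλ) = 320.79°
At arrival: θ₂ = atan2(sin Δλ cos φ₁, −cos φ₂ sin φ₁ + sin φ₂ cos φ₁ cos Δλ) = 294.01°
Δθ = θ₂ − θ₁ = -26.8°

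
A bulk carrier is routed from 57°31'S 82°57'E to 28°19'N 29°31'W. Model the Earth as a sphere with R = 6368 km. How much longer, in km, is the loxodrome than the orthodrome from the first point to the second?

391 km

Great circle: cos σ = sin φ₁ sin φ₂ + cos φ₁ cos φ₂ cos Δλ,  σ = 2.1905 rad → d_gc = 13949.2 km
Rhumb line: Δψ = +1.7490, q = Δφ/Δψ = 0.8565, d_rh = R√(Δφ²+q²Δλ²) = 14340.0 km
Excess = 14340.0 − 13949.2 = 390.8 ≈ 391 km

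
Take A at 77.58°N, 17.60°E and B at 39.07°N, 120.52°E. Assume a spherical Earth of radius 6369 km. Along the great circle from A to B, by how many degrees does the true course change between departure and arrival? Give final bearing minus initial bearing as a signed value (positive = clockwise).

+97.1°

Initial bearing θ₁ = atan2(sin Δλ cos φ₂, cos φ₁ sin φ₂ − sin φ₁ cos φ₂ cos Δλ) = 68.04°
Final bearing θ₂ = (initial bearing from the destination back to the start) + 180° = 165.11°
Δθ = θ₂ − θ₁ = +97.1°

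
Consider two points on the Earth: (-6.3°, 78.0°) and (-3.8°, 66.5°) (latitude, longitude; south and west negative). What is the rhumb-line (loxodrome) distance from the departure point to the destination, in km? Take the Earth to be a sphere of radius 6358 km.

Rhumb course C = atan2(Δλ, Δψ) with Δψ = ln[tan(π/4+φ₂/2)/tan(π/4+φ₁/2)] = +0.0438, Δλ = -0.2007 → C = 282.31°
d = R·|Δφ| / |cos C| = 6358·0.04363 / 0.21324 = 1301 km

1301 km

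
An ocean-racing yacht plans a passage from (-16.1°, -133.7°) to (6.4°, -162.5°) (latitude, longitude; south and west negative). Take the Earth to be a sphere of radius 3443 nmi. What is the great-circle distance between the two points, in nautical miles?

2182 nmi

Haversine: a = sin²(Δφ/2)+cos φ₁ cos φ₂ sin²(Δλ/2) = 0.09711;  σ = 2·atan2(√a,√(1−a))
σ = 36.315° → d = Rσ = 3443·0.63381 = 2182 nmi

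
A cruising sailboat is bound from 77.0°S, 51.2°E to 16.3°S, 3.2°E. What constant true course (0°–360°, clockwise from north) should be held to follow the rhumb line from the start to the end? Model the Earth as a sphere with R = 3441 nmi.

336.0°

Meridional parts: M(φ₁)=-2.1721, M(φ₂)=-0.2884 → ΔM = +1.8837;  Δλ = -0.8378 rad
tan C = Δλ / ΔM = -0.4447 → C = 336.02°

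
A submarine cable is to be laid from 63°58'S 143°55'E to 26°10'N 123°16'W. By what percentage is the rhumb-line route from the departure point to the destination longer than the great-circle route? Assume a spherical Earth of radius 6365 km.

2.5%

Great circle: σ = 1.9994 rad → d_gc = Rσ = 12726.2 km
Rhumb: Δφ = +1.5731, Δλ = +1.6200, Δψ = +1.9380, q = Δφ/Δψ = 0.8117 → d_rh = R√(Δφ²+q²Δλ²) = 13050.2 km
Excess = (13050.2 − 12726.2) / 12726.2 = 324.0 / 12726.2 = 2.546% ≈ 2.5%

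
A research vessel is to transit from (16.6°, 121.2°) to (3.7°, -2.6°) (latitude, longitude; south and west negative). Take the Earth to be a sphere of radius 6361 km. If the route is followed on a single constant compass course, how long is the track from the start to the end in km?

Δψ = ln[tan(π/4+φ₂/2)/tan(π/4+φ₁/2)] = -0.2292;  Δφ = -0.2251 rad,  Δλ = -2.1607 rad
q = Δφ/Δψ = 0.9821
d = R·√(Δφ² + q²Δλ²) = 6361·2.13403 = 13575 km

13575 km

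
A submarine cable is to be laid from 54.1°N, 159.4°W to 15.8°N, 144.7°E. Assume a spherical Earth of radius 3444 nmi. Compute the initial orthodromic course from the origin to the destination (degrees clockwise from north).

250.8°

θ = atan2( sin Δλ·cos φ₂ ,  cos φ₁ sin φ₂ − sin φ₁ cos φ₂ cos Δλ )
  = atan2(-0.7968, -0.2773) = 250.81°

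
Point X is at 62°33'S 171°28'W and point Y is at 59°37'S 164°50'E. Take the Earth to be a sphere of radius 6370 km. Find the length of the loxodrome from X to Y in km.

Rhumb course C = atan2(Δλ, Δψ) with Δψ = ln[tan(π/4+φ₂/2)/tan(π/4+φ₁/2)] = +0.1060, Δλ = -0.4136 → C = 284.37°
d = R·|Δφ| / |cos C| = 6370·0.05120 / 0.24816 = 1314 km

1314 km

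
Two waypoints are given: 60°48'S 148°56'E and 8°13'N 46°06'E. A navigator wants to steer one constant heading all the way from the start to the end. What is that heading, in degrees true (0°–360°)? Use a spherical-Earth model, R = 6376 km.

Meridional parts: M(φ₁)=-1.3452, M(φ₂)=+0.1439 → ΔM = +1.4891;  Δλ = -1.7948 rad
tan C = Δλ / ΔM = -1.2053 → C = 309.68°

309.7°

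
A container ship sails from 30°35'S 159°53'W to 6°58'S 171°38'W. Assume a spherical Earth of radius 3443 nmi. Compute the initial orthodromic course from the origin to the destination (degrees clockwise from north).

332.6°

θ = atan2( sin Δλ·cos φ₂ ,  cos φ₁ sin φ₂ − sin φ₁ cos φ₂ cos Δλ )
  = atan2(-0.2021, +0.3900) = 332.60°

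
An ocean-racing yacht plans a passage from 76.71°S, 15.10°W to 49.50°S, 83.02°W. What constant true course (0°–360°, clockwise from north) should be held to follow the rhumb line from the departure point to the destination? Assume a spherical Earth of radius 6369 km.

Meridional parts: M(φ₁)=-2.1499, M(φ₂)=-0.9972 → ΔM = +1.1527;  Δλ = -1.1854 rad
tan C = Δλ / ΔM = -1.0284 → C = 314.20°

314.2°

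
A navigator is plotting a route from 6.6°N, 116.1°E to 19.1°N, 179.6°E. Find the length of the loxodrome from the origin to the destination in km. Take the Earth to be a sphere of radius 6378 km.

Δψ = ln[tan(π/4+φ₂/2)/tan(π/4+φ₁/2)] = +0.2243;  Δφ = +0.2182 rad,  Δλ = +1.1083 rad
q = Δφ/Δψ = 0.9728
d = R·√(Δφ² + q²Δλ²) = 6378·1.10001 = 7016 km

7016 km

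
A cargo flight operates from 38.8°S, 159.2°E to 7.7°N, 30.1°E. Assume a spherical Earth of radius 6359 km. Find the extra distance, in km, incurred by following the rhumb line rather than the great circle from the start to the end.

466 km

Great circle: cos σ = sin φ₁ sin φ₂ + cos φ₁ cos φ₂ cos Δλ,  σ = 2.1786 rad → d_gc = 13853.5 km
Rhumb line: Δψ = +0.8706, q = Δφ/Δψ = 0.9322, d_rh = R√(Δφ²+q²Δλ²) = 14319.2 km
Excess = 14319.2 − 13853.5 = 465.7 ≈ 466 km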